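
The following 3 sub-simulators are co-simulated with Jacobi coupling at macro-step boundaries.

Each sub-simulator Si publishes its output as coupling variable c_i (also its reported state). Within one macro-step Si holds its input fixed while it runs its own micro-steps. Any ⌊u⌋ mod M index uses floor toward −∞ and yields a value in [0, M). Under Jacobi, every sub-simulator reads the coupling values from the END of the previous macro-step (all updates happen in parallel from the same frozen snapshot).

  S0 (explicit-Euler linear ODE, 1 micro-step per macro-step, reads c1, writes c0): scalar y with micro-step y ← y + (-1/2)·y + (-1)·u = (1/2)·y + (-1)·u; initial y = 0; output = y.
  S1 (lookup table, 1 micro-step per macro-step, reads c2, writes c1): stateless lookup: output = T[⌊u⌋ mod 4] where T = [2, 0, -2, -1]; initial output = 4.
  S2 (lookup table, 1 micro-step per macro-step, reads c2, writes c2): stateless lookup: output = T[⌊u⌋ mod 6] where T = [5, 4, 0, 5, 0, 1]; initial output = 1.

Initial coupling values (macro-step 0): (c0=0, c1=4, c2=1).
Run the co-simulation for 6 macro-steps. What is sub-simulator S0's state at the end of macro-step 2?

S0 state at macro-step 2 = -2

macro 1: S0 reads c1=4 → after 1×micro: -4; S1 reads c2=1 → after 1×micro: 0; S2 reads c2=1 → after 1×micro: 4 ⇒ (c0=-4, c1=0, c2=4)
macro 2: S0 reads c1=0 → after 1×micro: -2; S1 reads c2=4 → after 1×micro: 2; S2 reads c2=4 → after 1×micro: 0 ⇒ (c0=-2, c1=2, c2=0)
macro 3: S0 reads c1=2 → after 1×micro: -3; S1 reads c2=0 → after 1×micro: 2; S2 reads c2=0 → after 1×micro: 5 ⇒ (c0=-3, c1=2, c2=5)
macro 4: S0 reads c1=2 → after 1×micro: -7/2; S1 reads c2=5 → after 1×micro: 0; S2 reads c2=5 → after 1×micro: 1 ⇒ (c0=-7/2, c1=0, c2=1)
macro 5: S0 reads c1=0 → after 1×micro: -7/4; S1 reads c2=1 → after 1×micro: 0; S2 reads c2=1 → after 1×micro: 4 ⇒ (c0=-7/4, c1=0, c2=4)
macro 6: S0 reads c1=0 → after 1×micro: -7/8; S1 reads c2=4 → after 1×micro: 2; S2 reads c2=4 → after 1×micro: 0 ⇒ (c0=-7/8, c1=2, c2=0)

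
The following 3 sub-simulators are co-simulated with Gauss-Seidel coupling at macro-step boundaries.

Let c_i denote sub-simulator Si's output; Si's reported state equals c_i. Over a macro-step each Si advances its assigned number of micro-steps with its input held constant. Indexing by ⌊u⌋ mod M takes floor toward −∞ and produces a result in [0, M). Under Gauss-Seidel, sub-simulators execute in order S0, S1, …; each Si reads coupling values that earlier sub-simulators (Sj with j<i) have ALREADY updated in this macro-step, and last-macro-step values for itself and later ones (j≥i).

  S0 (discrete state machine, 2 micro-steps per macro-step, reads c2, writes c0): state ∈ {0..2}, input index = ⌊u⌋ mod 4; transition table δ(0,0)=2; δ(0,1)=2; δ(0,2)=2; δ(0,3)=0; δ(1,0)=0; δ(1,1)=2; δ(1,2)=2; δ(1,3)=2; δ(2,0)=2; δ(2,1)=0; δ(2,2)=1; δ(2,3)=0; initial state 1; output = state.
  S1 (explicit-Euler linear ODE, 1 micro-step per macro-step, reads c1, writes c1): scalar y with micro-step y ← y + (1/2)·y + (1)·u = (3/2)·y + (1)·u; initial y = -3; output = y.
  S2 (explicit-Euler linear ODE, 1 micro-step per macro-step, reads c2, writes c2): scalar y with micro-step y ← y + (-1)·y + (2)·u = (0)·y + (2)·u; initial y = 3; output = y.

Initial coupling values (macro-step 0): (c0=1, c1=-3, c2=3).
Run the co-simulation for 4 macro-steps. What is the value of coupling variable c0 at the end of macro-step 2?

c0 at macro-step 2 = 1

macro 1: S0 reads c2=3 → after 2×micro: 0; S1 reads c1=-3 → after 1×micro: -15/2; S2 reads c2=3 → after 1×micro: 6 ⇒ (c0=0, c1=-15/2, c2=6)
macro 2: S0 reads c2=6 → after 2×micro: 1; S1 reads c1=-15/2 → after 1×micro: -75/4; S2 reads c2=6 → after 1×micro: 12 ⇒ (c0=1, c1=-75/4, c2=12)
macro 3: S0 reads c2=12 → after 2×micro: 2; S1 reads c1=-75/4 → after 1×micro: -375/8; S2 reads c2=12 → after 1×micro: 24 ⇒ (c0=2, c1=-375/8, c2=24)
macro 4: S0 reads c2=24 → after 2×micro: 2; S1 reads c1=-375/8 → after 1×micro: -1875/16; S2 reads c2=24 → after 1×micro: 48 ⇒ (c0=2, c1=-1875/16, c2=48)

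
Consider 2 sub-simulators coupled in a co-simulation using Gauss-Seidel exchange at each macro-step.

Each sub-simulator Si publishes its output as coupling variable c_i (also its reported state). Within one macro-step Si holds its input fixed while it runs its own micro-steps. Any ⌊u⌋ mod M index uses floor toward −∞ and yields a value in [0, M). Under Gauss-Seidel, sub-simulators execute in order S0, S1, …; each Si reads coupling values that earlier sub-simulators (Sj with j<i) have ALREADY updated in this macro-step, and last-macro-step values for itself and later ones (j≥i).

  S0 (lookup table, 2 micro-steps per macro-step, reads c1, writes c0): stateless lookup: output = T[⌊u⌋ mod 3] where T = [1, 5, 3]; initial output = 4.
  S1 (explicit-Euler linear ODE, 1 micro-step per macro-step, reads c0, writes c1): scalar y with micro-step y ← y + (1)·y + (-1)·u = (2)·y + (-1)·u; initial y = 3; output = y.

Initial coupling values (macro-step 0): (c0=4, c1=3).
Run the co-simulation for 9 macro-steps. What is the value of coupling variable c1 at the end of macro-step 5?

c1 at macro-step 5 = 31

macro 1: S0 reads c1=3 → after 2×micro: 1; S1 reads c0=1 → after 1×micro: 5 ⇒ (c0=1, c1=5)
macro 2: S0 reads c1=5 → after 2×micro: 3; S1 reads c0=3 → after 1×micro: 7 ⇒ (c0=3, c1=7)
macro 3: S0 reads c1=7 → after 2×micro: 5; S1 reads c0=5 → after 1×micro: 9 ⇒ (c0=5, c1=9)
macro 4: S0 reads c1=9 → after 2×micro: 1; S1 reads c0=1 → after 1×micro: 17 ⇒ (c0=1, c1=17)
macro 5: S0 reads c1=17 → after 2×micro: 3; S1 reads c0=3 → after 1×micro: 31 ⇒ (c0=3, c1=31)
macro 6: S0 reads c1=31 → after 2×micro: 5; S1 reads c0=5 → after 1×micro: 57 ⇒ (c0=5, c1=57)
macro 7: S0 reads c1=57 → after 2×micro: 1; S1 reads c0=1 → after 1×micro: 113 ⇒ (c0=1, c1=113)
macro 8: S0 reads c1=113 → after 2×micro: 3; S1 reads c0=3 → after 1×micro: 223 ⇒ (c0=3, c1=223)
macro 9: S0 reads c1=223 → after 2×micro: 5; S1 reads c0=5 → after 1×micro: 441 ⇒ (c0=5, c1=441)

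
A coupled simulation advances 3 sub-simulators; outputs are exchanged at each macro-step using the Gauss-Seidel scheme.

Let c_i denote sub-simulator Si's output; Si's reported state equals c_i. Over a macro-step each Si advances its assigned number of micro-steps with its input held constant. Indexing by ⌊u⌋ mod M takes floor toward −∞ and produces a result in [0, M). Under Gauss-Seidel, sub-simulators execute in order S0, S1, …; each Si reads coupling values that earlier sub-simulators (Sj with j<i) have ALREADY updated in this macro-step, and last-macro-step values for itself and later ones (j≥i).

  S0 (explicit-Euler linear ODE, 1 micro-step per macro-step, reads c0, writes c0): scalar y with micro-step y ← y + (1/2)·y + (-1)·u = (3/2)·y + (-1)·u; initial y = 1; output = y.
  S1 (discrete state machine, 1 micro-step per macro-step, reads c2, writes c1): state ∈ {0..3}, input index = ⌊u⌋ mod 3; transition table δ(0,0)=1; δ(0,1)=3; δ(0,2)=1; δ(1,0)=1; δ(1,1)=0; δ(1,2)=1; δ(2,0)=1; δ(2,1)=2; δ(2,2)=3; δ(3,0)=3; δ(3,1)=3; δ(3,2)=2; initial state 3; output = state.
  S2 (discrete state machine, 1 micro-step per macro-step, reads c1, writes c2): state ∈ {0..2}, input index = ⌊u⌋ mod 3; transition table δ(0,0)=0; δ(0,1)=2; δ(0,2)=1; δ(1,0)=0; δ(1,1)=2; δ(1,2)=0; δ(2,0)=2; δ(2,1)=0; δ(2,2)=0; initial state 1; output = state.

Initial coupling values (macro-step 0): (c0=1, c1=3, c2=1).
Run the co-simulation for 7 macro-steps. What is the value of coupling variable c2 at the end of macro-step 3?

c2 at macro-step 3 = 0

macro 1: S0 reads c0=1 → after 1×micro: 1/2; S1 reads c2=1 → after 1×micro: 3; S2 reads c1=3 → after 1×micro: 0 ⇒ (c0=1/2, c1=3, c2=0)
macro 2: S0 reads c0=1/2 → after 1×micro: 1/4; S1 reads c2=0 → after 1×micro: 3; S2 reads c1=3 → after 1×micro: 0 ⇒ (c0=1/4, c1=3, c2=0)
macro 3: S0 reads c0=1/4 → after 1×micro: 1/8; S1 reads c2=0 → after 1×micro: 3; S2 reads c1=3 → after 1×micro: 0 ⇒ (c0=1/8, c1=3, c2=0)
macro 4: S0 reads c0=1/8 → after 1×micro: 1/16; S1 reads c2=0 → after 1×micro: 3; S2 reads c1=3 → after 1×micro: 0 ⇒ (c0=1/16, c1=3, c2=0)
macro 5: S0 reads c0=1/16 → after 1×micro: 1/32; S1 reads c2=0 → after 1×micro: 3; S2 reads c1=3 → after 1×micro: 0 ⇒ (c0=1/32, c1=3, c2=0)
macro 6: S0 reads c0=1/32 → after 1×micro: 1/64; S1 reads c2=0 → after 1×micro: 3; S2 reads c1=3 → after 1×micro: 0 ⇒ (c0=1/64, c1=3, c2=0)
macro 7: S0 reads c0=1/64 → after 1×micro: 1/128; S1 reads c2=0 → after 1×micro: 3; S2 reads c1=3 → after 1×micro: 0 ⇒ (c0=1/128, c1=3, c2=0)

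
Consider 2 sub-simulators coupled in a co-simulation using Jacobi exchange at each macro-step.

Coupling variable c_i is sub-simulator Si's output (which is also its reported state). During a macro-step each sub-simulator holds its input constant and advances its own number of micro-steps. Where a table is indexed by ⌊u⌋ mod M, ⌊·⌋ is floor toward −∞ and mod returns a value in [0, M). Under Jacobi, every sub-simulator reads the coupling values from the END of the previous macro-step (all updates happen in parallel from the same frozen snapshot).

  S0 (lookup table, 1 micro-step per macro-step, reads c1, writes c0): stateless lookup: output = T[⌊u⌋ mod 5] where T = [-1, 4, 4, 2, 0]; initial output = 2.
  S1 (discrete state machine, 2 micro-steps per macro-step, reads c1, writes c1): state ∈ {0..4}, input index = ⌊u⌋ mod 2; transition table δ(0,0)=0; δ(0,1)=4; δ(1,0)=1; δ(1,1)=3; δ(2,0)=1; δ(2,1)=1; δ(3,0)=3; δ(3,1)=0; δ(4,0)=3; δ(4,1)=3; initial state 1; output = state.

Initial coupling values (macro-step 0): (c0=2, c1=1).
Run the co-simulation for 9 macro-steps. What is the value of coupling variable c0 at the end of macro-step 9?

macro 1: S0 reads c1=1 → after 1×micro: 4; S1 reads c1=1 → after 2×micro: 0 ⇒ (c0=4, c1=0)
macro 2: S0 reads c1=0 → after 1×micro: -1; S1 reads c1=0 → after 2×micro: 0 ⇒ (c0=-1, c1=0)
macro 3: S0 reads c1=0 → after 1×micro: -1; S1 reads c1=0 → after 2×micro: 0 ⇒ (c0=-1, c1=0)
macro 4: S0 reads c1=0 → after 1×micro: -1; S1 reads c1=0 → after 2×micro: 0 ⇒ (c0=-1, c1=0)
macro 5: S0 reads c1=0 → after 1×micro: -1; S1 reads c1=0 → after 2×micro: 0 ⇒ (c0=-1, c1=0)
macro 6: S0 reads c1=0 → after 1×micro: -1; S1 reads c1=0 → after 2×micro: 0 ⇒ (c0=-1, c1=0)
macro 7: S0 reads c1=0 → after 1×micro: -1; S1 reads c1=0 → after 2×micro: 0 ⇒ (c0=-1, c1=0)
macro 8: S0 reads c1=0 → after 1×micro: -1; S1 reads c1=0 → after 2×micro: 0 ⇒ (c0=-1, c1=0)
macro 9: S0 reads c1=0 → after 1×micro: -1; S1 reads c1=0 → after 2×micro: 0 ⇒ (c0=-1, c1=0)

c0 at macro-step 9 = -1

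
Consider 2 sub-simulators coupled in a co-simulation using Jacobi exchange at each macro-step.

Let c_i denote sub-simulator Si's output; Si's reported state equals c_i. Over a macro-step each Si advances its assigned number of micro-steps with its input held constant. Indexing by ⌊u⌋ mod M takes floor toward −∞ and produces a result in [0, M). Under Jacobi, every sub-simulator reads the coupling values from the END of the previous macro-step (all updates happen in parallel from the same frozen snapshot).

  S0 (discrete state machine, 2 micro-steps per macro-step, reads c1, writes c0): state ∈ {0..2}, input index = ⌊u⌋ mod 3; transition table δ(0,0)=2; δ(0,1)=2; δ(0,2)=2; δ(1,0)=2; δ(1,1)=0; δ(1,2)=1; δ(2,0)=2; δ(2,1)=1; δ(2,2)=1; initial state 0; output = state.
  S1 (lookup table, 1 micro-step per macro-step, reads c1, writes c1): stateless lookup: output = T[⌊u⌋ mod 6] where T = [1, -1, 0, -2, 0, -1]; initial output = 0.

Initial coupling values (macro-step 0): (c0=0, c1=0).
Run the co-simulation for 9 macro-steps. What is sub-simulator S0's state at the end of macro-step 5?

S0 state at macro-step 5 = 1

macro 1: S0 reads c1=0 → after 2×micro: 2; S1 reads c1=0 → after 1×micro: 1 ⇒ (c0=2, c1=1)
macro 2: S0 reads c1=1 → after 2×micro: 0; S1 reads c1=1 → after 1×micro: -1 ⇒ (c0=0, c1=-1)
macro 3: S0 reads c1=-1 → after 2×micro: 1; S1 reads c1=-1 → after 1×micro: -1 ⇒ (c0=1, c1=-1)
macro 4: S0 reads c1=-1 → after 2×micro: 1; S1 reads c1=-1 → after 1×micro: -1 ⇒ (c0=1, c1=-1)
macro 5: S0 reads c1=-1 → after 2×micro: 1; S1 reads c1=-1 → after 1×micro: -1 ⇒ (c0=1, c1=-1)
macro 6: S0 reads c1=-1 → after 2×micro: 1; S1 reads c1=-1 → after 1×micro: -1 ⇒ (c0=1, c1=-1)
macro 7: S0 reads c1=-1 → after 2×micro: 1; S1 reads c1=-1 → after 1×micro: -1 ⇒ (c0=1, c1=-1)
macro 8: S0 reads c1=-1 → after 2×micro: 1; S1 reads c1=-1 → after 1×micro: -1 ⇒ (c0=1, c1=-1)
macro 9: S0 reads c1=-1 → after 2×micro: 1; S1 reads c1=-1 → after 1×micro: -1 ⇒ (c0=1, c1=-1)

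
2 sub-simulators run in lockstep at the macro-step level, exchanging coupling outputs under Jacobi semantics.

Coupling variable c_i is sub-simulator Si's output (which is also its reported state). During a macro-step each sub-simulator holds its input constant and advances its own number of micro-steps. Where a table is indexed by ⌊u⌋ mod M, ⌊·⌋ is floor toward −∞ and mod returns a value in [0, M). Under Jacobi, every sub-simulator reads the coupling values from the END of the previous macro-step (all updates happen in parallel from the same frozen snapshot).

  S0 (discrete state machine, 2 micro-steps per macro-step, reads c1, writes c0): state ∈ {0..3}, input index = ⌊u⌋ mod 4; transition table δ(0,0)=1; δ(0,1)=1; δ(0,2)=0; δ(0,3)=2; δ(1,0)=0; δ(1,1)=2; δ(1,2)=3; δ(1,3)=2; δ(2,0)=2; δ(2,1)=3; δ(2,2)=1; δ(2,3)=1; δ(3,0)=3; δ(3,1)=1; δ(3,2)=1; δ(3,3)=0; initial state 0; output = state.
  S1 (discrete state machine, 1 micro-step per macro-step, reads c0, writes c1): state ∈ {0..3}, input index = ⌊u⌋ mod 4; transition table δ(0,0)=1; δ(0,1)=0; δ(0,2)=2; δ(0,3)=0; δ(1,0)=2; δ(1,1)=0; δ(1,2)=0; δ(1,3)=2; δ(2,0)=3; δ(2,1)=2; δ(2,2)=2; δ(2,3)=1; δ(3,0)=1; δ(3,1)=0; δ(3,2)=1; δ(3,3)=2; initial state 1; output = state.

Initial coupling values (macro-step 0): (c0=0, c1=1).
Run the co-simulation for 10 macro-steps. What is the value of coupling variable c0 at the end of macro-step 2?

c0 at macro-step 2 = 3

macro 1: S0 reads c1=1 → after 2×micro: 2; S1 reads c0=0 → after 1×micro: 2 ⇒ (c0=2, c1=2)
macro 2: S0 reads c1=2 → after 2×micro: 3; S1 reads c0=2 → after 1×micro: 2 ⇒ (c0=3, c1=2)
macro 3: S0 reads c1=2 → after 2×micro: 3; S1 reads c0=3 → after 1×micro: 1 ⇒ (c0=3, c1=1)
macro 4: S0 reads c1=1 → after 2×micro: 2; S1 reads c0=3 → after 1×micro: 2 ⇒ (c0=2, c1=2)
macro 5: S0 reads c1=2 → after 2×micro: 3; S1 reads c0=2 → after 1×micro: 2 ⇒ (c0=3, c1=2)
macro 6: S0 reads c1=2 → after 2×micro: 3; S1 reads c0=3 → after 1×micro: 1 ⇒ (c0=3, c1=1)
macro 7: S0 reads c1=1 → after 2×micro: 2; S1 reads c0=3 → after 1×micro: 2 ⇒ (c0=2, c1=2)
macro 8: S0 reads c1=2 → after 2×micro: 3; S1 reads c0=2 → after 1×micro: 2 ⇒ (c0=3, c1=2)
macro 9: S0 reads c1=2 → after 2×micro: 3; S1 reads c0=3 → after 1×micro: 1 ⇒ (c0=3, c1=1)
macro 10: S0 reads c1=1 → after 2×micro: 2; S1 reads c0=3 → after 1×micro: 2 ⇒ (c0=2, c1=2)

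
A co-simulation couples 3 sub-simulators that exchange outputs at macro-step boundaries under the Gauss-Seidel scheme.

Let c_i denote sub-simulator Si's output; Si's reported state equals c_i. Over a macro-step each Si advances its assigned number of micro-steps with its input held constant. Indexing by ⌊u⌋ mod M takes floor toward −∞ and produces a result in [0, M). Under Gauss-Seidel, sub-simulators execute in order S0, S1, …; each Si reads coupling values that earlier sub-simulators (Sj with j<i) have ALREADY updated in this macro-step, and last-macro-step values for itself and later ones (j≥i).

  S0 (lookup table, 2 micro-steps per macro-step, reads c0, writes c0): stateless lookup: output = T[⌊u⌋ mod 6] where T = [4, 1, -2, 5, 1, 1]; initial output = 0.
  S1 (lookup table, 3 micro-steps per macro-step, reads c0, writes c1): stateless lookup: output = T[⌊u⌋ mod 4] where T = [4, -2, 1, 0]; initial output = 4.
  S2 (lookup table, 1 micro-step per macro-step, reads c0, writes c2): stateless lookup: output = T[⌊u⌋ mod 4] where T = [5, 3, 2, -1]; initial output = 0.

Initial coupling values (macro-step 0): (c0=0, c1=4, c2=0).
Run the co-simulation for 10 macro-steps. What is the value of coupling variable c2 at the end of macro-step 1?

c2 at macro-step 1 = 5

macro 1: S0 reads c0=0 → after 2×micro: 4; S1 reads c0=4 → after 3×micro: 4; S2 reads c0=4 → after 1×micro: 5 ⇒ (c0=4, c1=4, c2=5)
macro 2: S0 reads c0=4 → after 2×micro: 1; S1 reads c0=1 → after 3×micro: -2; S2 reads c0=1 → after 1×micro: 3 ⇒ (c0=1, c1=-2, c2=3)
macro 3: S0 reads c0=1 → after 2×micro: 1; S1 reads c0=1 → after 3×micro: -2; S2 reads c0=1 → after 1×micro: 3 ⇒ (c0=1, c1=-2, c2=3)
macro 4: S0 reads c0=1 → after 2×micro: 1; S1 reads c0=1 → after 3×micro: -2; S2 reads c0=1 → after 1×micro: 3 ⇒ (c0=1, c1=-2, c2=3)
macro 5: S0 reads c0=1 → after 2×micro: 1; S1 reads c0=1 → after 3×micro: -2; S2 reads c0=1 → after 1×micro: 3 ⇒ (c0=1, c1=-2, c2=3)
macro 6: S0 reads c0=1 → after 2×micro: 1; S1 reads c0=1 → after 3×micro: -2; S2 reads c0=1 → after 1×micro: 3 ⇒ (c0=1, c1=-2, c2=3)
macro 7: S0 reads c0=1 → after 2×micro: 1; S1 reads c0=1 → after 3×micro: -2; S2 reads c0=1 → after 1×micro: 3 ⇒ (c0=1, c1=-2, c2=3)
macro 8: S0 reads c0=1 → after 2×micro: 1; S1 reads c0=1 → after 3×micro: -2; S2 reads c0=1 → after 1×micro: 3 ⇒ (c0=1, c1=-2, c2=3)
macro 9: S0 reads c0=1 → after 2×micro: 1; S1 reads c0=1 → after 3×micro: -2; S2 reads c0=1 → after 1×micro: 3 ⇒ (c0=1, c1=-2, c2=3)
macro 10: S0 reads c0=1 → after 2×micro: 1; S1 reads c0=1 → after 3×micro: -2; S2 reads c0=1 → after 1×micro: 3 ⇒ (c0=1, c1=-2, c2=3)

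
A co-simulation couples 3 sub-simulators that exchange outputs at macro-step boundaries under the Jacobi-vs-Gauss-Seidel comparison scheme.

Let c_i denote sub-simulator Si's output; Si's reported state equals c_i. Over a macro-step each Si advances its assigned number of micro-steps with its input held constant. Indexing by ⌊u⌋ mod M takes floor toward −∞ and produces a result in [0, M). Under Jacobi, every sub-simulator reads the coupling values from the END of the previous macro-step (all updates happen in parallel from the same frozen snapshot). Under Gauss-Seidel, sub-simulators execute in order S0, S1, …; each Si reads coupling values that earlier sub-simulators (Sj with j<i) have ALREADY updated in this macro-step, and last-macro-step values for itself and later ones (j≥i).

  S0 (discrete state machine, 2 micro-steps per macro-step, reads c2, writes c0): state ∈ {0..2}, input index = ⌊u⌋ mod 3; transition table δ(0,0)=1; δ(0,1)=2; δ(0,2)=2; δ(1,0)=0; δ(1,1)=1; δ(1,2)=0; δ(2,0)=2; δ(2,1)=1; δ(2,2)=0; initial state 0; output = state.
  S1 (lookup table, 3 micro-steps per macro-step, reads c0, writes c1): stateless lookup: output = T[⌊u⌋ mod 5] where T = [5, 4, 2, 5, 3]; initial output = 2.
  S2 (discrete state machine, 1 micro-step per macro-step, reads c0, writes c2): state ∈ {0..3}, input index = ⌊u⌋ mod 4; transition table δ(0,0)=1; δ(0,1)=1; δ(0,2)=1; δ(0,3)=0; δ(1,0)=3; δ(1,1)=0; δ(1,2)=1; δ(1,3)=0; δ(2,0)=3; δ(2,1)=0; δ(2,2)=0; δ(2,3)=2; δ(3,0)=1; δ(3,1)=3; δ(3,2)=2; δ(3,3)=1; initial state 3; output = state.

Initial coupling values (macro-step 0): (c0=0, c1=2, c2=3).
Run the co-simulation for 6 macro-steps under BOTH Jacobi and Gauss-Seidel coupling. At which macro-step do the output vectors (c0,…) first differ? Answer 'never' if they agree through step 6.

first divergence at macro-step: 2

[Jacobi] macro 1: S0 reads c2=3 → after 2×micro: 0; S1 reads c0=0 → after 3×micro: 5; S2 reads c0=0 → after 1×micro: 1 ⇒ (c0=0, c1=5, c2=1)
[Jacobi] macro 2: S0 reads c2=1 → after 2×micro: 1; S1 reads c0=0 → after 3×micro: 5; S2 reads c0=0 → after 1×micro: 3 ⇒ (c0=1, c1=5, c2=3)
[Jacobi] macro 3: S0 reads c2=3 → after 2×micro: 1; S1 reads c0=1 → after 3×micro: 4; S2 reads c0=1 → after 1×micro: 3 ⇒ (c0=1, c1=4, c2=3)
[Jacobi] macro 4: S0 reads c2=3 → after 2×micro: 1; S1 reads c0=1 → after 3×micro: 4; S2 reads c0=1 → after 1×micro: 3 ⇒ (c0=1, c1=4, c2=3)
[Jacobi] macro 5: S0 reads c2=3 → after 2×micro: 1; S1 reads c0=1 → after 3×micro: 4; S2 reads c0=1 → after 1×micro: 3 ⇒ (c0=1, c1=4, c2=3)
[Jacobi] macro 6: S0 reads c2=3 → after 2×micro: 1; S1 reads c0=1 → after 3×micro: 4; S2 reads c0=1 → after 1×micro: 3 ⇒ (c0=1, c1=4, c2=3)
[Gauss-Seidel] macro 1: S0 reads c2=3 → after 2×micro: 0; S1 reads c0=0 → after 3×micro: 5; S2 reads c0=0 → after 1×micro: 1 ⇒ (c0=0, c1=5, c2=1)
[Gauss-Seidel] macro 2: S0 reads c2=1 → after 2×micro: 1; S1 reads c0=1 → after 3×micro: 4; S2 reads c0=1 → after 1×micro: 0 ⇒ (c0=1, c1=4, c2=0)
[Gauss-Seidel] macro 3: S0 reads c2=0 → after 2×micro: 1; S1 reads c0=1 → after 3×micro: 4; S2 reads c0=1 → after 1×micro: 1 ⇒ (c0=1, c1=4, c2=1)
[Gauss-Seidel] macro 4: S0 reads c2=1 → after 2×micro: 1; S1 reads c0=1 → after 3×micro: 4; S2 reads c0=1 → after 1×micro: 0 ⇒ (c0=1, c1=4, c2=0)
[Gauss-Seidel] macro 5: S0 reads c2=0 → after 2×micro: 1; S1 reads c0=1 → after 3×micro: 4; S2 reads c0=1 → after 1×micro: 1 ⇒ (c0=1, c1=4, c2=1)
[Gauss-Seidel] macro 6: S0 reads c2=1 → after 2×micro: 1; S1 reads c0=1 → after 3×micro: 4; S2 reads c0=1 → after 1×micro: 0 ⇒ (c0=1, c1=4, c2=0)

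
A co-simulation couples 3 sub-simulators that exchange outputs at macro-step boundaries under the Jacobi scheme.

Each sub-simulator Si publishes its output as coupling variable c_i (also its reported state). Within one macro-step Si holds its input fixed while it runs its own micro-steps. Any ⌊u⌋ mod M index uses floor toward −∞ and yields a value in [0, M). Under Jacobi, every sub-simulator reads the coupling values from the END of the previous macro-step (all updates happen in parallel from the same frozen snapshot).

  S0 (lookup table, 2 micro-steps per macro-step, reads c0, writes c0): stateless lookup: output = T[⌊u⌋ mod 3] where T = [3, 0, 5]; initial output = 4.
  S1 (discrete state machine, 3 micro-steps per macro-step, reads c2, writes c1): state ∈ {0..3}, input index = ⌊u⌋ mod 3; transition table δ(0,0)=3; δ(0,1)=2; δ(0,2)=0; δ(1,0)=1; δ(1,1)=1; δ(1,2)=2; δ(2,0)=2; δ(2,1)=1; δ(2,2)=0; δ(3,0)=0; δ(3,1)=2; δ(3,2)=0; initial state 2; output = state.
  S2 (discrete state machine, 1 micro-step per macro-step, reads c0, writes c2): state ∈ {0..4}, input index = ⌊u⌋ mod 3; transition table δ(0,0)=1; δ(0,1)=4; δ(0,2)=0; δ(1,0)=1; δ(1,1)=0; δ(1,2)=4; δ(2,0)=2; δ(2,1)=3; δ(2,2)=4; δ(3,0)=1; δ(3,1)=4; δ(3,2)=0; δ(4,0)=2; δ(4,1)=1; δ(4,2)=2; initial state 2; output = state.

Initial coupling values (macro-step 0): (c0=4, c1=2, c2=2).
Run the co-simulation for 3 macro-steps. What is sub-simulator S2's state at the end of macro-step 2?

S2 state at macro-step 2 = 1

macro 1: S0 reads c0=4 → after 2×micro: 0; S1 reads c2=2 → after 3×micro: 0; S2 reads c0=4 → after 1×micro: 3 ⇒ (c0=0, c1=0, c2=3)
macro 2: S0 reads c0=0 → after 2×micro: 3; S1 reads c2=3 → after 3×micro: 3; S2 reads c0=0 → after 1×micro: 1 ⇒ (c0=3, c1=3, c2=1)
macro 3: S0 reads c0=3 → after 2×micro: 3; S1 reads c2=1 → after 3×micro: 1; S2 reads c0=3 → after 1×micro: 1 ⇒ (c0=3, c1=1, c2=1)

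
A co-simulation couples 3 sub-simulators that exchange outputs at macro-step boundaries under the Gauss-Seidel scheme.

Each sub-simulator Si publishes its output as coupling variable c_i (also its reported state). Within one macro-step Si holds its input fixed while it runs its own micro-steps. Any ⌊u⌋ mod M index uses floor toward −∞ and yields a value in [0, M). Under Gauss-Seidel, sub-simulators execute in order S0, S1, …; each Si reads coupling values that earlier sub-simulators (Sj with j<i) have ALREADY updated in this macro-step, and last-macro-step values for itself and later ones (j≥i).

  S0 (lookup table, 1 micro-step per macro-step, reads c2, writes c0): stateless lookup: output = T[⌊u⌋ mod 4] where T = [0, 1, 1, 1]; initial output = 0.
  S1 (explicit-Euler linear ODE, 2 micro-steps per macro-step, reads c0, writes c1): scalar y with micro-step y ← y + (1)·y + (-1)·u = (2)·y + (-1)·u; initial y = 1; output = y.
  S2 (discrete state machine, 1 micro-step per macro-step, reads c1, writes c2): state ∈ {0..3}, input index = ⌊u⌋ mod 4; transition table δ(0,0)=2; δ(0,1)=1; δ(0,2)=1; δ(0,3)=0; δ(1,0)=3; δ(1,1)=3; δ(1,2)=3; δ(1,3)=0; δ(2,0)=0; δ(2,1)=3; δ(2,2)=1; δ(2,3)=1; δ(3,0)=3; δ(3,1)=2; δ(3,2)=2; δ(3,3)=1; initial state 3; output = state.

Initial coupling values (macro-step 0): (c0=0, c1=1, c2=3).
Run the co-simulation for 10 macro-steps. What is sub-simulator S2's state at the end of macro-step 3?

S2 state at macro-step 3 = 2

macro 1: S0 reads c2=3 → after 1×micro: 1; S1 reads c0=1 → after 2×micro: 1; S2 reads c1=1 → after 1×micro: 2 ⇒ (c0=1, c1=1, c2=2)
macro 2: S0 reads c2=2 → after 1×micro: 1; S1 reads c0=1 → after 2×micro: 1; S2 reads c1=1 → after 1×micro: 3 ⇒ (c0=1, c1=1, c2=3)
macro 3: S0 reads c2=3 → after 1×micro: 1; S1 reads c0=1 → after 2×micro: 1; S2 reads c1=1 → after 1×micro: 2 ⇒ (c0=1, c1=1, c2=2)
macro 4: S0 reads c2=2 → after 1×micro: 1; S1 reads c0=1 → after 2×micro: 1; S2 reads c1=1 → after 1×micro: 3 ⇒ (c0=1, c1=1, c2=3)
macro 5: S0 reads c2=3 → after 1×micro: 1; S1 reads c0=1 → after 2×micro: 1; S2 reads c1=1 → after 1×micro: 2 ⇒ (c0=1, c1=1, c2=2)
macro 6: S0 reads c2=2 → after 1×micro: 1; S1 reads c0=1 → after 2×micro: 1; S2 reads c1=1 → after 1×micro: 3 ⇒ (c0=1, c1=1, c2=3)
macro 7: S0 reads c2=3 → after 1×micro: 1; S1 reads c0=1 → after 2×micro: 1; S2 reads c1=1 → after 1×micro: 2 ⇒ (c0=1, c1=1, c2=2)
macro 8: S0 reads c2=2 → after 1×micro: 1; S1 reads c0=1 → after 2×micro: 1; S2 reads c1=1 → after 1×micro: 3 ⇒ (c0=1, c1=1, c2=3)
macro 9: S0 reads c2=3 → after 1×micro: 1; S1 reads c0=1 → after 2×micro: 1; S2 reads c1=1 → after 1×micro: 2 ⇒ (c0=1, c1=1, c2=2)
macro 10: S0 reads c2=2 → after 1×micro: 1; S1 reads c0=1 → after 2×micro: 1; S2 reads c1=1 → after 1×micro: 3 ⇒ (c0=1, c1=1, c2=3)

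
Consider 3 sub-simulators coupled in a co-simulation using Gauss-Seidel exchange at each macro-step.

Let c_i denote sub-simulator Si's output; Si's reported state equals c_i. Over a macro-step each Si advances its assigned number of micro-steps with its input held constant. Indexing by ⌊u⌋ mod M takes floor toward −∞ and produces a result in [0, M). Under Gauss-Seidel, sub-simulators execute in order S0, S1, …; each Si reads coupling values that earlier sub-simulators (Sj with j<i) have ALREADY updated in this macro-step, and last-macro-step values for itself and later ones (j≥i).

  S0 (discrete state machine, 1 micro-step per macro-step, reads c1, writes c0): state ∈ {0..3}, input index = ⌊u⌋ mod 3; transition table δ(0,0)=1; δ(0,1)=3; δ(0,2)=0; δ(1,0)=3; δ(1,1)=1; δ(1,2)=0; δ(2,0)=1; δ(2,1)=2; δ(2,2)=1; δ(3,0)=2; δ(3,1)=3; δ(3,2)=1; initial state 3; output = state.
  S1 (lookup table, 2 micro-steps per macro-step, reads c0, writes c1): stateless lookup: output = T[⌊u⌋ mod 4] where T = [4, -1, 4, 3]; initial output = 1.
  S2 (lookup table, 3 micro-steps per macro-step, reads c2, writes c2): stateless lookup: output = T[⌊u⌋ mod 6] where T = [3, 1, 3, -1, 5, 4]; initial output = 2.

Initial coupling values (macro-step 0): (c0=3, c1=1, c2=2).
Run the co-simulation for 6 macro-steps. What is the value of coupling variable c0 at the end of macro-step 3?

macro 1: S0 reads c1=1 → after 1×micro: 3; S1 reads c0=3 → after 2×micro: 3; S2 reads c2=2 → after 3×micro: 3 ⇒ (c0=3, c1=3, c2=3)
macro 2: S0 reads c1=3 → after 1×micro: 2; S1 reads c0=2 → after 2×micro: 4; S2 reads c2=3 → after 3×micro: -1 ⇒ (c0=2, c1=4, c2=-1)
macro 3: S0 reads c1=4 → after 1×micro: 2; S1 reads c0=2 → after 2×micro: 4; S2 reads c2=-1 → after 3×micro: 4 ⇒ (c0=2, c1=4, c2=4)
macro 4: S0 reads c1=4 → after 1×micro: 2; S1 reads c0=2 → after 2×micro: 4; S2 reads c2=4 → after 3×micro: 5 ⇒ (c0=2, c1=4, c2=5)
macro 5: S0 reads c1=4 → after 1×micro: 2; S1 reads c0=2 → after 2×micro: 4; S2 reads c2=5 → after 3×micro: 4 ⇒ (c0=2, c1=4, c2=4)
macro 6: S0 reads c1=4 → after 1×micro: 2; S1 reads c0=2 → after 2×micro: 4; S2 reads c2=4 → after 3×micro: 5 ⇒ (c0=2, c1=4, c2=5)

c0 at macro-step 3 = 2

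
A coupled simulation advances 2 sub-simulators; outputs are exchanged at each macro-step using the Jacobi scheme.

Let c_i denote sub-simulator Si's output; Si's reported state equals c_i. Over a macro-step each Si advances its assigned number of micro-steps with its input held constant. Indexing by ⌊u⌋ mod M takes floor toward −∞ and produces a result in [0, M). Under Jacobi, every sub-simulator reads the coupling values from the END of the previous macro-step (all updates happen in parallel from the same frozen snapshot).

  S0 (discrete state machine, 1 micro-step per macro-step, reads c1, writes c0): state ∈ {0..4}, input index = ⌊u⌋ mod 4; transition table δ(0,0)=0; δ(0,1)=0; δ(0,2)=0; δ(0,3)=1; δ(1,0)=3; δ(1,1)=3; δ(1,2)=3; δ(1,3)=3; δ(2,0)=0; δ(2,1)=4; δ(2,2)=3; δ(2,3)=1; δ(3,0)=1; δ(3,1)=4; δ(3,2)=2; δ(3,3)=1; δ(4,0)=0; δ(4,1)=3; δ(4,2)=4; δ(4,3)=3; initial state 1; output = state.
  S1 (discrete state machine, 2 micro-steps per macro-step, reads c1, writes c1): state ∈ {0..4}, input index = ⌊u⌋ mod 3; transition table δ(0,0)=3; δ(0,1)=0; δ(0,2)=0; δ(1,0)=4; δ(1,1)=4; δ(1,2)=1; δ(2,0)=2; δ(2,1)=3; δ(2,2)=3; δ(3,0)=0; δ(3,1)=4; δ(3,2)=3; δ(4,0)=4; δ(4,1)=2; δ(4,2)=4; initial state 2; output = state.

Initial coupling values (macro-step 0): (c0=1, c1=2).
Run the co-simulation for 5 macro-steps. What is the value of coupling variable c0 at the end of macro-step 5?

c0 at macro-step 5 = 3

macro 1: S0 reads c1=2 → after 1×micro: 3; S1 reads c1=2 → after 2×micro: 3 ⇒ (c0=3, c1=3)
macro 2: S0 reads c1=3 → after 1×micro: 1; S1 reads c1=3 → after 2×micro: 3 ⇒ (c0=1, c1=3)
macro 3: S0 reads c1=3 → after 1×micro: 3; S1 reads c1=3 → after 2×micro: 3 ⇒ (c0=3, c1=3)
macro 4: S0 reads c1=3 → after 1×micro: 1; S1 reads c1=3 → after 2×micro: 3 ⇒ (c0=1, c1=3)
macro 5: S0 reads c1=3 → after 1×micro: 3; S1 reads c1=3 → after 2×micro: 3 ⇒ (c0=3, c1=3)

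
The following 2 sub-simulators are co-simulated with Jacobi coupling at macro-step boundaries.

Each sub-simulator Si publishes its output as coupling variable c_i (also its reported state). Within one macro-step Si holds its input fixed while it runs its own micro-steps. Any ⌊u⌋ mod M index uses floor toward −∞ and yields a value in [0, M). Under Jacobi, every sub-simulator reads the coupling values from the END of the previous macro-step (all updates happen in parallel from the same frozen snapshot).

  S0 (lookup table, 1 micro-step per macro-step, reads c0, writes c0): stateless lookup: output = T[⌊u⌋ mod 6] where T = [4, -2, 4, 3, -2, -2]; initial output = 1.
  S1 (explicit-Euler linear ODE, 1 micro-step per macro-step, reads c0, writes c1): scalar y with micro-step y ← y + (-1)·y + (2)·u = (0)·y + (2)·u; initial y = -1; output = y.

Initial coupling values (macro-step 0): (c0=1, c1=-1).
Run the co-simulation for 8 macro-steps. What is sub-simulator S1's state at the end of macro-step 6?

macro 1: S0 reads c0=1 → after 1×micro: -2; S1 reads c0=1 → after 1×micro: 2 ⇒ (c0=-2, c1=2)
macro 2: S0 reads c0=-2 → after 1×micro: -2; S1 reads c0=-2 → after 1×micro: -4 ⇒ (c0=-2, c1=-4)
macro 3: S0 reads c0=-2 → after 1×micro: -2; S1 reads c0=-2 → after 1×micro: -4 ⇒ (c0=-2, c1=-4)
macro 4: S0 reads c0=-2 → after 1×micro: -2; S1 reads c0=-2 → after 1×micro: -4 ⇒ (c0=-2, c1=-4)
macro 5: S0 reads c0=-2 → after 1×micro: -2; S1 reads c0=-2 → after 1×micro: -4 ⇒ (c0=-2, c1=-4)
macro 6: S0 reads c0=-2 → after 1×micro: -2; S1 reads c0=-2 → after 1×micro: -4 ⇒ (c0=-2, c1=-4)
macro 7: S0 reads c0=-2 → after 1×micro: -2; S1 reads c0=-2 → after 1×micro: -4 ⇒ (c0=-2, c1=-4)
macro 8: S0 reads c0=-2 → after 1×micro: -2; S1 reads c0=-2 → after 1×micro: -4 ⇒ (c0=-2, c1=-4)

S1 state at macro-step 6 = -4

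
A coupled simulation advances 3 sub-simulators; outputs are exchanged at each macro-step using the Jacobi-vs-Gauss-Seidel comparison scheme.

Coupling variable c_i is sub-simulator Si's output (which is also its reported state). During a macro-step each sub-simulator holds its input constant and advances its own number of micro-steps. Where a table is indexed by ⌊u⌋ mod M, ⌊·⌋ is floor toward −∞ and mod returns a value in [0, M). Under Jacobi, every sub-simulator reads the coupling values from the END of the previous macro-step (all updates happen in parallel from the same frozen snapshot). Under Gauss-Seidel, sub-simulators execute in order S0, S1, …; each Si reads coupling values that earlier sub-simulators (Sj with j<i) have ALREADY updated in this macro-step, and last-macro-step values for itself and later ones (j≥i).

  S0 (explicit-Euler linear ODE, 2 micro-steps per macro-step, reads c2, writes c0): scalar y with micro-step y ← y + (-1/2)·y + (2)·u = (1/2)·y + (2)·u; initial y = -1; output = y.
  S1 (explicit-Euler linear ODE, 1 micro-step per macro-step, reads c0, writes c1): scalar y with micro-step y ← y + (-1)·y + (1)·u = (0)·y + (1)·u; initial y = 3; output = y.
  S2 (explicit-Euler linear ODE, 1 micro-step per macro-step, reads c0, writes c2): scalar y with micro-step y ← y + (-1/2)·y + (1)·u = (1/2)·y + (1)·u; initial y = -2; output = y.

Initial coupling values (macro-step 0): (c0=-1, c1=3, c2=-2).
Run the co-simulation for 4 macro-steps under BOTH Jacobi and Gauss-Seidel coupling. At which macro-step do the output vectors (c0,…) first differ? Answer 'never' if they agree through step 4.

first divergence at macro-step: 1

[Jacobi] macro 1: S0 reads c2=-2 → after 2×micro: -25/4; S1 reads c0=-1 → after 1×micro: -1; S2 reads c0=-1 → after 1×micro: -2 ⇒ (c0=-25/4, c1=-1, c2=-2)
[Jacobi] macro 2: S0 reads c2=-2 → after 2×micro: -121/16; S1 reads c0=-25/4 → after 1×micro: -25/4; S2 reads c0=-25/4 → after 1×micro: -29/4 ⇒ (c0=-121/16, c1=-25/4, c2=-29/4)
[Jacobi] macro 3: S0 reads c2=-29/4 → after 2×micro: -1513/64; S1 reads c0=-121/16 → after 1×micro: -121/16; S2 reads c0=-121/16 → after 1×micro: -179/16 ⇒ (c0=-1513/64, c1=-121/16, c2=-179/16)
[Jacobi] macro 4: S0 reads c2=-179/16 → after 2×micro: -10105/256; S1 reads c0=-1513/64 → after 1×micro: -1513/64; S2 reads c0=-1513/64 → after 1×micro: -1871/64 ⇒ (c0=-10105/256, c1=-1513/64, c2=-1871/64)
[Gauss-Seidel] macro 1: S0 reads c2=-2 → after 2×micro: -25/4; S1 reads c0=-25/4 → after 1×micro: -25/4; S2 reads c0=-25/4 → after 1×micro: -29/4 ⇒ (c0=-25/4, c1=-25/4, c2=-29/4)
[Gauss-Seidel] macro 2: S0 reads c2=-29/4 → after 2×micro: -373/16; S1 reads c0=-373/16 → after 1×micro: -373/16; S2 reads c0=-373/16 → after 1×micro: -431/16 ⇒ (c0=-373/16, c1=-373/16, c2=-431/16)
[Gauss-Seidel] macro 3: S0 reads c2=-431/16 → after 2×micro: -5545/64; S1 reads c0=-5545/64 → after 1×micro: -5545/64; S2 reads c0=-5545/64 → after 1×micro: -6407/64 ⇒ (c0=-5545/64, c1=-5545/64, c2=-6407/64)
[Gauss-Seidel] macro 4: S0 reads c2=-6407/64 → after 2×micro: -82429/256; S1 reads c0=-82429/256 → after 1×micro: -82429/256; S2 reads c0=-82429/256 → after 1×micro: -95243/256 ⇒ (c0=-82429/256, c1=-82429/256, c2=-95243/256)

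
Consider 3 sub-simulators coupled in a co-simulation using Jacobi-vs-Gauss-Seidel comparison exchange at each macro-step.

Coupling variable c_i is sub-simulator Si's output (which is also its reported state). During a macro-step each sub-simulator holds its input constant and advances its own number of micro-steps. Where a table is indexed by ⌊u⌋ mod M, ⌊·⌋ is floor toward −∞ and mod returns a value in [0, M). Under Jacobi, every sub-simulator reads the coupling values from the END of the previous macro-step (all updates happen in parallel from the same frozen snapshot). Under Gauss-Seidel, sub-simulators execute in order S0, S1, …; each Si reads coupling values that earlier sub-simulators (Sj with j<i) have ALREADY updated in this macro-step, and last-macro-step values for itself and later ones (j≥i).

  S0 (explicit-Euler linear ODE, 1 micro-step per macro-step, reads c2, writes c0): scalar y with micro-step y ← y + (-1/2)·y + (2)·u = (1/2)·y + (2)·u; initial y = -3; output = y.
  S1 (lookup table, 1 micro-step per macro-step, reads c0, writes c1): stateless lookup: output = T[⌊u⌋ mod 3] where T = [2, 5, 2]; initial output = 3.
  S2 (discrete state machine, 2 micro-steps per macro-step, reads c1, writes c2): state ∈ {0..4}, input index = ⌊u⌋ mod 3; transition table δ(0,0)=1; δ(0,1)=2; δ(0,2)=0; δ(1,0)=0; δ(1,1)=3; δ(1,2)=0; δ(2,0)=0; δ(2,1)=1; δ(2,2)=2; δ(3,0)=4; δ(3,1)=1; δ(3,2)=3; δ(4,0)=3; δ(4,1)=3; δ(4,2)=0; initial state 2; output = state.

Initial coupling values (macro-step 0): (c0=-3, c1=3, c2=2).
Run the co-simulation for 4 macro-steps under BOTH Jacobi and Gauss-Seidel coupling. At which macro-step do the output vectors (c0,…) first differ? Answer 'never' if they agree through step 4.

[Jacobi] macro 1: S0 reads c2=2 → after 1×micro: 5/2; S1 reads c0=-3 → after 1×micro: 2; S2 reads c1=3 → after 2×micro: 1 ⇒ (c0=5/2, c1=2, c2=1)
[Jacobi] macro 2: S0 reads c2=1 → after 1×micro: 13/4; S1 reads c0=5/2 → after 1×micro: 2; S2 reads c1=2 → after 2×micro: 0 ⇒ (c0=13/4, c1=2, c2=0)
[Jacobi] macro 3: S0 reads c2=0 → after 1×micro: 13/8; S1 reads c0=13/4 → after 1×micro: 2; S2 reads c1=2 → after 2×micro: 0 ⇒ (c0=13/8, c1=2, c2=0)
[Jacobi] macro 4: S0 reads c2=0 → after 1×micro: 13/16; S1 reads c0=13/8 → after 1×micro: 5; S2 reads c1=2 → after 2×micro: 0 ⇒ (c0=13/16, c1=5, c2=0)
[Gauss-Seidel] macro 1: S0 reads c2=2 → after 1×micro: 5/2; S1 reads c0=5/2 → after 1×micro: 2; S2 reads c1=2 → after 2×micro: 2 ⇒ (c0=5/2, c1=2, c2=2)
[Gauss-Seidel] macro 2: S0 reads c2=2 → after 1×micro: 21/4; S1 reads c0=21/4 → after 1×micro: 2; S2 reads c1=2 → after 2×micro: 2 ⇒ (c0=21/4, c1=2, c2=2)
[Gauss-Seidel] macro 3: S0 reads c2=2 → after 1×micro: 53/8; S1 reads c0=53/8 → after 1×micro: 2; S2 reads c1=2 → after 2×micro: 2 ⇒ (c0=53/8, c1=2, c2=2)
[Gauss-Seidel] macro 4: S0 reads c2=2 → after 1×micro: 117/16; S1 reads c0=117/16 → after 1×micro: 5; S2 reads c1=5 → after 2×micro: 2 ⇒ (c0=117/16, c1=5, c2=2)

first divergence at macro-step: 1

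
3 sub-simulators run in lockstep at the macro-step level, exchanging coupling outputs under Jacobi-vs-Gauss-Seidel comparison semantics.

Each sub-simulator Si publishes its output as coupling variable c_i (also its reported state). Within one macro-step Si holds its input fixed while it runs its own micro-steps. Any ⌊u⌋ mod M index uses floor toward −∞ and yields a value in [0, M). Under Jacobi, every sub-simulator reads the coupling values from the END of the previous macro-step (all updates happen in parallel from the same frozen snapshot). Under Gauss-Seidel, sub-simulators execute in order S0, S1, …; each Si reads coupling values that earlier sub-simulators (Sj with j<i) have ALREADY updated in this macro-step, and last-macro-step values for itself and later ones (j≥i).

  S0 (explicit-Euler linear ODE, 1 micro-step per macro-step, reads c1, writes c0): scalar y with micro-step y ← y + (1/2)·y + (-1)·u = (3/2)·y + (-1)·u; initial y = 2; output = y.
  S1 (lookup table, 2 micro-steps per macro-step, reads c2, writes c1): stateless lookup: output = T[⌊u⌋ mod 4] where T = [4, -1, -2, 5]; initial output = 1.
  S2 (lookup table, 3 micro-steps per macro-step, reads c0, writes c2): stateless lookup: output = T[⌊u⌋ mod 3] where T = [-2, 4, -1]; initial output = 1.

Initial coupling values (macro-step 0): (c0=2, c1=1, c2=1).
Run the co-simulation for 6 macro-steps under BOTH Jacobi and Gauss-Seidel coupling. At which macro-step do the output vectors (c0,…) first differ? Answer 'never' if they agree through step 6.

first divergence at macro-step: 2

[Jacobi] macro 1: S0 reads c1=1 → after 1×micro: 2; S1 reads c2=1 → after 2×micro: -1; S2 reads c0=2 → after 3×micro: -1 ⇒ (c0=2, c1=-1, c2=-1)
[Jacobi] macro 2: S0 reads c1=-1 → after 1×micro: 4; S1 reads c2=-1 → after 2×micro: 5; S2 reads c0=2 → after 3×micro: -1 ⇒ (c0=4, c1=5, c2=-1)
[Jacobi] macro 3: S0 reads c1=5 → after 1×micro: 1; S1 reads c2=-1 → after 2×micro: 5; S2 reads c0=4 → after 3×micro: 4 ⇒ (c0=1, c1=5, c2=4)
[Jacobi] macro 4: S0 reads c1=5 → after 1×micro: -7/2; S1 reads c2=4 → after 2×micro: 4; S2 reads c0=1 → after 3×micro: 4 ⇒ (c0=-7/2, c1=4, c2=4)
[Jacobi] macro 5: S0 reads c1=4 → after 1×micro: -37/4; S1 reads c2=4 → after 2×micro: 4; S2 reads c0=-7/2 → after 3×micro: -1 ⇒ (c0=-37/4, c1=4, c2=-1)
[Jacobi] macro 6: S0 reads c1=4 → after 1×micro: -143/8; S1 reads c2=-1 → after 2×micro: 5; S2 reads c0=-37/4 → after 3×micro: -1 ⇒ (c0=-143/8, c1=5, c2=-1)
[Gauss-Seidel] macro 1: S0 reads c1=1 → after 1×micro: 2; S1 reads c2=1 → after 2×micro: -1; S2 reads c0=2 → after 3×micro: -1 ⇒ (c0=2, c1=-1, c2=-1)
[Gauss-Seidel] macro 2: S0 reads c1=-1 → after 1×micro: 4; S1 reads c2=-1 → after 2×micro: 5; S2 reads c0=4 → after 3×micro: 4 ⇒ (c0=4, c1=5, c2=4)
[Gauss-Seidel] macro 3: S0 reads c1=5 → after 1×micro: 1; S1 reads c2=4 → after 2×micro: 4; S2 reads c0=1 → after 3×micro: 4 ⇒ (c0=1, c1=4, c2=4)
[Gauss-Seidel] macro 4: S0 reads c1=4 → after 1×micro: -5/2; S1 reads c2=4 → after 2×micro: 4; S2 reads c0=-5/2 → after 3×micro: -2 ⇒ (c0=-5/2, c1=4, c2=-2)
[Gauss-Seidel] macro 5: S0 reads c1=4 → after 1×micro: -31/4; S1 reads c2=-2 → after 2×micro: -2; S2 reads c0=-31/4 → after 3×micro: 4 ⇒ (c0=-31/4, c1=-2, c2=4)
[Gauss-Seidel] macro 6: S0 reads c1=-2 → after 1×micro: -77/8; S1 reads c2=4 → after 2×micro: 4; S2 reads c0=-77/8 → after 3×micro: -1 ⇒ (c0=-77/8, c1=4, c2=-1)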